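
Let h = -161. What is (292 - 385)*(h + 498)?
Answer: -31341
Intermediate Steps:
(292 - 385)*(h + 498) = (292 - 385)*(-161 + 498) = -93*337 = -31341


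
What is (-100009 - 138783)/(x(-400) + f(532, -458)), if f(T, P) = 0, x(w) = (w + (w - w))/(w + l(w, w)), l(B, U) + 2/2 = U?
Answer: -23909049/50 ≈ -4.7818e+5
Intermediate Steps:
l(B, U) = -1 + U
x(w) = w/(-1 + 2*w) (x(w) = (w + (w - w))/(w + (-1 + w)) = (w + 0)/(-1 + 2*w) = w/(-1 + 2*w))
(-100009 - 138783)/(x(-400) + f(532, -458)) = (-100009 - 138783)/(-400/(-1 + 2*(-400)) + 0) = -238792/(-400/(-1 - 800) + 0) = -238792/(-400/(-801) + 0) = -238792/(-400*(-1/801) + 0) = -238792/(400/801 + 0) = -238792/400/801 = -238792*801/400 = -23909049/50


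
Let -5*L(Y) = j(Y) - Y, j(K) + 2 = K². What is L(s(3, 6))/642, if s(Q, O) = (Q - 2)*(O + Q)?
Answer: -7/321 ≈ -0.021807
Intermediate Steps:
j(K) = -2 + K²
s(Q, O) = (-2 + Q)*(O + Q)
L(Y) = ⅖ - Y²/5 + Y/5 (L(Y) = -((-2 + Y²) - Y)/5 = -(-2 + Y² - Y)/5 = ⅖ - Y²/5 + Y/5)
L(s(3, 6))/642 = (⅖ - (3² - 2*6 - 2*3 + 6*3)²/5 + (3² - 2*6 - 2*3 + 6*3)/5)/642 = (⅖ - (9 - 12 - 6 + 18)²/5 + (9 - 12 - 6 + 18)/5)*(1/642) = (⅖ - ⅕*9² + (⅕)*9)*(1/642) = (⅖ - ⅕*81 + 9/5)*(1/642) = (⅖ - 81/5 + 9/5)*(1/642) = -14*1/642 = -7/321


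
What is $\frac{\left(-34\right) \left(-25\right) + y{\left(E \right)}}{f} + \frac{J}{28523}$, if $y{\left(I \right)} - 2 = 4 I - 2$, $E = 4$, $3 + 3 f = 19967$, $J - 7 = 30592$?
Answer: $\frac{342490595}{284716586} \approx 1.2029$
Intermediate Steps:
$J = 30599$ ($J = 7 + 30592 = 30599$)
$f = \frac{19964}{3}$ ($f = -1 + \frac{1}{3} \cdot 19967 = -1 + \frac{19967}{3} = \frac{19964}{3} \approx 6654.7$)
$y{\left(I \right)} = 4 I$ ($y{\left(I \right)} = 2 + \left(4 I - 2\right) = 2 + \left(-2 + 4 I\right) = 4 I$)
$\frac{\left(-34\right) \left(-25\right) + y{\left(E \right)}}{f} + \frac{J}{28523} = \frac{\left(-34\right) \left(-25\right) + 4 \cdot 4}{\frac{19964}{3}} + \frac{30599}{28523} = \left(850 + 16\right) \frac{3}{19964} + 30599 \cdot \frac{1}{28523} = 866 \cdot \frac{3}{19964} + \frac{30599}{28523} = \frac{1299}{9982} + \frac{30599}{28523} = \frac{342490595}{284716586}$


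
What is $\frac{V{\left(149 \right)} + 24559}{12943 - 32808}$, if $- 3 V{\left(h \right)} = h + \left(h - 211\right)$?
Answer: $- \frac{4906}{3973} \approx -1.2348$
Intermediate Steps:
$V{\left(h \right)} = \frac{211}{3} - \frac{2 h}{3}$ ($V{\left(h \right)} = - \frac{h + \left(h - 211\right)}{3} = - \frac{h + \left(-211 + h\right)}{3} = - \frac{-211 + 2 h}{3} = \frac{211}{3} - \frac{2 h}{3}$)
$\frac{V{\left(149 \right)} + 24559}{12943 - 32808} = \frac{\left(\frac{211}{3} - \frac{298}{3}\right) + 24559}{12943 - 32808} = \frac{\left(\frac{211}{3} - \frac{298}{3}\right) + 24559}{-19865} = \left(-29 + 24559\right) \left(- \frac{1}{19865}\right) = 24530 \left(- \frac{1}{19865}\right) = - \frac{4906}{3973}$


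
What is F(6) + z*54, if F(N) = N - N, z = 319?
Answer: 17226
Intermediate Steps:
F(N) = 0
F(6) + z*54 = 0 + 319*54 = 0 + 17226 = 17226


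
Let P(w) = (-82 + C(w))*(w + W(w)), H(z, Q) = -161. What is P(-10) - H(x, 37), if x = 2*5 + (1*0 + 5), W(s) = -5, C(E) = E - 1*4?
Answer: 1601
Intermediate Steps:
C(E) = -4 + E (C(E) = E - 4 = -4 + E)
x = 15 (x = 10 + (0 + 5) = 10 + 5 = 15)
P(w) = (-86 + w)*(-5 + w) (P(w) = (-82 + (-4 + w))*(w - 5) = (-86 + w)*(-5 + w))
P(-10) - H(x, 37) = (430 + (-10)² - 91*(-10)) - 1*(-161) = (430 + 100 + 910) + 161 = 1440 + 161 = 1601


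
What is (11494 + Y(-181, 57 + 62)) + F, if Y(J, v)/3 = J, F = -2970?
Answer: 7981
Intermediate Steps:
Y(J, v) = 3*J
(11494 + Y(-181, 57 + 62)) + F = (11494 + 3*(-181)) - 2970 = (11494 - 543) - 2970 = 10951 - 2970 = 7981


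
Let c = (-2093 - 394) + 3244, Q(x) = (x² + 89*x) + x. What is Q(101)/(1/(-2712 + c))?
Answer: -37713905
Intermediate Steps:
Q(x) = x² + 90*x
c = 757 (c = -2487 + 3244 = 757)
Q(101)/(1/(-2712 + c)) = (101*(90 + 101))/(1/(-2712 + 757)) = (101*191)/(1/(-1955)) = 19291/(-1/1955) = 19291*(-1955) = -37713905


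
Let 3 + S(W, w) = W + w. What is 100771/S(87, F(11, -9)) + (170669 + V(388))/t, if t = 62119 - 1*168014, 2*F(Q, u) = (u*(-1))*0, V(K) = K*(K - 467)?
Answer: 10659383617/8895180 ≈ 1198.3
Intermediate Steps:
V(K) = K*(-467 + K)
F(Q, u) = 0 (F(Q, u) = ((u*(-1))*0)/2 = (-u*0)/2 = (½)*0 = 0)
t = -105895 (t = 62119 - 168014 = -105895)
S(W, w) = -3 + W + w (S(W, w) = -3 + (W + w) = -3 + W + w)
100771/S(87, F(11, -9)) + (170669 + V(388))/t = 100771/(-3 + 87 + 0) + (170669 + 388*(-467 + 388))/(-105895) = 100771/84 + (170669 + 388*(-79))*(-1/105895) = 100771*(1/84) + (170669 - 30652)*(-1/105895) = 100771/84 + 140017*(-1/105895) = 100771/84 - 140017/105895 = 10659383617/8895180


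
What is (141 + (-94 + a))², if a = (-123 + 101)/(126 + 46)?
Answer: 16248961/7396 ≈ 2197.0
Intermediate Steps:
a = -11/86 (a = -22/172 = -22*1/172 = -11/86 ≈ -0.12791)
(141 + (-94 + a))² = (141 + (-94 - 11/86))² = (141 - 8095/86)² = (4031/86)² = 16248961/7396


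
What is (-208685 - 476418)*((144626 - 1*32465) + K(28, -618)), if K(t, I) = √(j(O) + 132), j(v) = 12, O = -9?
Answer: -76850058819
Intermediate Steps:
K(t, I) = 12 (K(t, I) = √(12 + 132) = √144 = 12)
(-208685 - 476418)*((144626 - 1*32465) + K(28, -618)) = (-208685 - 476418)*((144626 - 1*32465) + 12) = -685103*((144626 - 32465) + 12) = -685103*(112161 + 12) = -685103*112173 = -76850058819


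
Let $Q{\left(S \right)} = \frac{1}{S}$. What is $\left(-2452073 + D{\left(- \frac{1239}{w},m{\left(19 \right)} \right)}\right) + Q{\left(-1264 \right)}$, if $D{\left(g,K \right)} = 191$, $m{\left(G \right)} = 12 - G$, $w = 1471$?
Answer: $- \frac{3099178849}{1264} \approx -2.4519 \cdot 10^{6}$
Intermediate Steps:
$\left(-2452073 + D{\left(- \frac{1239}{w},m{\left(19 \right)} \right)}\right) + Q{\left(-1264 \right)} = \left(-2452073 + 191\right) + \frac{1}{-1264} = -2451882 - \frac{1}{1264} = - \frac{3099178849}{1264}$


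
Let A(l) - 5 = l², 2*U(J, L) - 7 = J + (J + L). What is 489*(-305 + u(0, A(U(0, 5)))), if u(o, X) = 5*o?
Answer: -149145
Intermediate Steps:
U(J, L) = 7/2 + J + L/2 (U(J, L) = 7/2 + (J + (J + L))/2 = 7/2 + (L + 2*J)/2 = 7/2 + (J + L/2) = 7/2 + J + L/2)
A(l) = 5 + l²
489*(-305 + u(0, A(U(0, 5)))) = 489*(-305 + 5*0) = 489*(-305 + 0) = 489*(-305) = -149145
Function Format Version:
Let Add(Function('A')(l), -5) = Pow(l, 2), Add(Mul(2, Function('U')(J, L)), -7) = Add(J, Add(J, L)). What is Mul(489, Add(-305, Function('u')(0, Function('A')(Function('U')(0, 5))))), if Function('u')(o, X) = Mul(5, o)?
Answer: -149145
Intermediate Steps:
Function('U')(J, L) = Add(Rational(7, 2), J, Mul(Rational(1, 2), L)) (Function('U')(J, L) = Add(Rational(7, 2), Mul(Rational(1, 2), Add(J, Add(J, L)))) = Add(Rational(7, 2), Mul(Rational(1, 2), Add(L, Mul(2, J)))) = Add(Rational(7, 2), Add(J, Mul(Rational(1, 2), L))) = Add(Rational(7, 2), J, Mul(Rational(1, 2), L)))
Function('A')(l) = Add(5, Pow(l, 2))
Mul(489, Add(-305, Function('u')(0, Function('A')(Function('U')(0, 5))))) = Mul(489, Add(-305, Mul(5, 0))) = Mul(489, Add(-305, 0)) = Mul(489, -305) = -149145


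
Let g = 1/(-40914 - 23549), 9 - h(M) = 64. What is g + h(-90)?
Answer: -3545466/64463 ≈ -55.000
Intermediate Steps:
h(M) = -55 (h(M) = 9 - 1*64 = 9 - 64 = -55)
g = -1/64463 (g = 1/(-64463) = -1/64463 ≈ -1.5513e-5)
g + h(-90) = -1/64463 - 55 = -3545466/64463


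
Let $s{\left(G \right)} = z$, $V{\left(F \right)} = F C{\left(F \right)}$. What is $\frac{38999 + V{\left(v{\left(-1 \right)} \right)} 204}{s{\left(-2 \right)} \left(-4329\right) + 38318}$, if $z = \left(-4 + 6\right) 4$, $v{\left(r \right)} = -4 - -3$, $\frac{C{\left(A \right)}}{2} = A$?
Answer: $\frac{39407}{3686} \approx 10.691$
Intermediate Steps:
$C{\left(A \right)} = 2 A$
$v{\left(r \right)} = -1$ ($v{\left(r \right)} = -4 + 3 = -1$)
$V{\left(F \right)} = 2 F^{2}$ ($V{\left(F \right)} = F 2 F = 2 F^{2}$)
$z = 8$ ($z = 2 \cdot 4 = 8$)
$s{\left(G \right)} = 8$
$\frac{38999 + V{\left(v{\left(-1 \right)} \right)} 204}{s{\left(-2 \right)} \left(-4329\right) + 38318} = \frac{38999 + 2 \left(-1\right)^{2} \cdot 204}{8 \left(-4329\right) + 38318} = \frac{38999 + 2 \cdot 1 \cdot 204}{-34632 + 38318} = \frac{38999 + 2 \cdot 204}{3686} = \left(38999 + 408\right) \frac{1}{3686} = 39407 \cdot \frac{1}{3686} = \frac{39407}{3686}$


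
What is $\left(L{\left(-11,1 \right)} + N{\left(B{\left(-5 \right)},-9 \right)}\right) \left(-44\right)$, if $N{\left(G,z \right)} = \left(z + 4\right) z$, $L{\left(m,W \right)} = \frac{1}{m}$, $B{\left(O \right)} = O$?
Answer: $-1976$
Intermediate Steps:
$N{\left(G,z \right)} = z \left(4 + z\right)$ ($N{\left(G,z \right)} = \left(4 + z\right) z = z \left(4 + z\right)$)
$\left(L{\left(-11,1 \right)} + N{\left(B{\left(-5 \right)},-9 \right)}\right) \left(-44\right) = \left(\frac{1}{-11} - 9 \left(4 - 9\right)\right) \left(-44\right) = \left(- \frac{1}{11} - -45\right) \left(-44\right) = \left(- \frac{1}{11} + 45\right) \left(-44\right) = \frac{494}{11} \left(-44\right) = -1976$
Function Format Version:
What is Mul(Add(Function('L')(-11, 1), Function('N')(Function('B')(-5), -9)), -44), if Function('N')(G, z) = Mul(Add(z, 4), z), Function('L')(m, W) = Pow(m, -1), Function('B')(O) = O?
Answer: -1976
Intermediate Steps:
Function('N')(G, z) = Mul(z, Add(4, z)) (Function('N')(G, z) = Mul(Add(4, z), z) = Mul(z, Add(4, z)))
Mul(Add(Function('L')(-11, 1), Function('N')(Function('B')(-5), -9)), -44) = Mul(Add(Pow(-11, -1), Mul(-9, Add(4, -9))), -44) = Mul(Add(Rational(-1, 11), Mul(-9, -5)), -44) = Mul(Add(Rational(-1, 11), 45), -44) = Mul(Rational(494, 11), -44) = -1976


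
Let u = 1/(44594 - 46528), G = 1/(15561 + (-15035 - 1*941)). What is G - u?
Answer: -1519/802610 ≈ -0.0018926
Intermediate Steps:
G = -1/415 (G = 1/(15561 + (-15035 - 941)) = 1/(15561 - 15976) = 1/(-415) = -1/415 ≈ -0.0024096)
u = -1/1934 (u = 1/(-1934) = -1/1934 ≈ -0.00051706)
G - u = -1/415 - 1*(-1/1934) = -1/415 + 1/1934 = -1519/802610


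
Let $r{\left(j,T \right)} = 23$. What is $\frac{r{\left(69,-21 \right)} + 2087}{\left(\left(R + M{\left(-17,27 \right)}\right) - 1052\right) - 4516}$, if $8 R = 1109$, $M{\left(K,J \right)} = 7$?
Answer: $- \frac{16880}{43379} \approx -0.38913$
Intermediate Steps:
$R = \frac{1109}{8}$ ($R = \frac{1}{8} \cdot 1109 = \frac{1109}{8} \approx 138.63$)
$\frac{r{\left(69,-21 \right)} + 2087}{\left(\left(R + M{\left(-17,27 \right)}\right) - 1052\right) - 4516} = \frac{23 + 2087}{\left(\left(\frac{1109}{8} + 7\right) - 1052\right) - 4516} = \frac{2110}{\left(\frac{1165}{8} - 1052\right) - 4516} = \frac{2110}{- \frac{7251}{8} - 4516} = \frac{2110}{- \frac{43379}{8}} = 2110 \left(- \frac{8}{43379}\right) = - \frac{16880}{43379}$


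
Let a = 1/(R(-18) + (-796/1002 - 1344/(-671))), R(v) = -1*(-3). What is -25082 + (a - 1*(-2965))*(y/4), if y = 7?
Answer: -56288723815/2829598 ≈ -19893.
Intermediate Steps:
R(v) = 3
a = 336171/1414799 (a = 1/(3 + (-796/1002 - 1344/(-671))) = 1/(3 + (-796*1/1002 - 1344*(-1/671))) = 1/(3 + (-398/501 + 1344/671)) = 1/(3 + 406286/336171) = 1/(1414799/336171) = 336171/1414799 ≈ 0.23761)
-25082 + (a - 1*(-2965))*(y/4) = -25082 + (336171/1414799 - 1*(-2965))*(7/4) = -25082 + (336171/1414799 + 2965)*(7*(¼)) = -25082 + (4195215206/1414799)*(7/4) = -25082 + 14683253221/2829598 = -56288723815/2829598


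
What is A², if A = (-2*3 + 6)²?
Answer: 0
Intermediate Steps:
A = 0 (A = (-6 + 6)² = 0² = 0)
A² = 0² = 0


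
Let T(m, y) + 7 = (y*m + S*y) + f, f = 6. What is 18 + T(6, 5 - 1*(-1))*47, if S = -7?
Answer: -311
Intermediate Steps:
T(m, y) = -1 - 7*y + m*y (T(m, y) = -7 + ((y*m - 7*y) + 6) = -7 + ((m*y - 7*y) + 6) = -7 + ((-7*y + m*y) + 6) = -7 + (6 - 7*y + m*y) = -1 - 7*y + m*y)
18 + T(6, 5 - 1*(-1))*47 = 18 + (-1 - 7*(5 - 1*(-1)) + 6*(5 - 1*(-1)))*47 = 18 + (-1 - 7*(5 + 1) + 6*(5 + 1))*47 = 18 + (-1 - 7*6 + 6*6)*47 = 18 + (-1 - 42 + 36)*47 = 18 - 7*47 = 18 - 329 = -311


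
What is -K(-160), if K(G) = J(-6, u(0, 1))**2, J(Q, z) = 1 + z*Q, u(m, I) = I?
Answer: -25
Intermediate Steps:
J(Q, z) = 1 + Q*z
K(G) = 25 (K(G) = (1 - 6*1)**2 = (1 - 6)**2 = (-5)**2 = 25)
-K(-160) = -1*25 = -25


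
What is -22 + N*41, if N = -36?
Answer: -1498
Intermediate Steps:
-22 + N*41 = -22 - 36*41 = -22 - 1476 = -1498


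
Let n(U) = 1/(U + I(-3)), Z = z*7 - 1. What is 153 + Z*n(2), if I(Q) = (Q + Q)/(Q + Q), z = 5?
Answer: 493/3 ≈ 164.33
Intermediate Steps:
I(Q) = 1 (I(Q) = (2*Q)/((2*Q)) = (2*Q)*(1/(2*Q)) = 1)
Z = 34 (Z = 5*7 - 1 = 35 - 1 = 34)
n(U) = 1/(1 + U) (n(U) = 1/(U + 1) = 1/(1 + U))
153 + Z*n(2) = 153 + 34/(1 + 2) = 153 + 34/3 = 493/3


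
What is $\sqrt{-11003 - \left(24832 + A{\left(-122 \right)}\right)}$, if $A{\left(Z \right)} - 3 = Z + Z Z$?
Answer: $10 i \sqrt{506} \approx 224.94 i$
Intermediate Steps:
$A{\left(Z \right)} = 3 + Z + Z^{2}$ ($A{\left(Z \right)} = 3 + \left(Z + Z Z\right) = 3 + \left(Z + Z^{2}\right) = 3 + Z + Z^{2}$)
$\sqrt{-11003 - \left(24832 + A{\left(-122 \right)}\right)} = \sqrt{-11003 - 39597} = \sqrt{-50600} = 10 i \sqrt{506}$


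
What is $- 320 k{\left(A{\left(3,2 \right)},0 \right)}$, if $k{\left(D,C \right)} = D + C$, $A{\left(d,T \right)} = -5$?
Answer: $1600$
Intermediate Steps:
$k{\left(D,C \right)} = C + D$
$- 320 k{\left(A{\left(3,2 \right)},0 \right)} = - 320 \left(0 - 5\right) = \left(-320\right) \left(-5\right) = 1600$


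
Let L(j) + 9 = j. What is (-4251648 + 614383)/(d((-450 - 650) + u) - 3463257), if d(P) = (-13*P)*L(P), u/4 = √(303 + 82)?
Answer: 3714228953095/19545215612691 + 21989755580*√385/19545215612691 ≈ 0.21211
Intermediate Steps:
L(j) = -9 + j
u = 4*√385 (u = 4*√(303 + 82) = 4*√385 ≈ 78.486)
d(P) = -13*P*(-9 + P) (d(P) = (-13*P)*(-9 + P) = -13*P*(-9 + P))
(-4251648 + 614383)/(d((-450 - 650) + u) - 3463257) = (-4251648 + 614383)/(13*((-450 - 650) + 4*√385)*(9 - ((-450 - 650) + 4*√385)) - 3463257) = -3637265/(13*(-1100 + 4*√385)*(9 - (-1100 + 4*√385)) - 3463257) = -3637265/(13*(-1100 + 4*√385)*(9 + (1100 - 4*√385)) - 3463257) = -3637265/(13*(-1100 + 4*√385)*(1109 - 4*√385) - 3463257) = -3637265/(-3463257 + 13*(-1100 + 4*√385)*(1109 - 4*√385))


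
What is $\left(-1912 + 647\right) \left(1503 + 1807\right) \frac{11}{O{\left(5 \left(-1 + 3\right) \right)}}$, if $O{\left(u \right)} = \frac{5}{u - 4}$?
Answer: $-55270380$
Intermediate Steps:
$O{\left(u \right)} = \frac{5}{-4 + u}$
$\left(-1912 + 647\right) \left(1503 + 1807\right) \frac{11}{O{\left(5 \left(-1 + 3\right) \right)}} = \left(-1912 + 647\right) \left(1503 + 1807\right) \frac{11}{5 \frac{1}{-4 + 5 \left(-1 + 3\right)}} = \left(-1265\right) 3310 \frac{11}{5 \frac{1}{-4 + 5 \cdot 2}} = - 4187150 \frac{11}{5 \frac{1}{-4 + 10}} = - 4187150 \frac{11}{5 \cdot \frac{1}{6}} = - 4187150 \frac{11}{\frac{5}{6}} = - 4187150 \cdot 11 \cdot \frac{6}{5} = \left(-4187150\right) \frac{66}{5} = -55270380$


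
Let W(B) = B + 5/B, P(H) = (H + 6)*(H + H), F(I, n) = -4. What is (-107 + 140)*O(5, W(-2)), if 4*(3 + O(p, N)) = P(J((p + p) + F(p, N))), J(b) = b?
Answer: 1089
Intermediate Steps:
P(H) = 2*H*(6 + H) (P(H) = (6 + H)*(2*H) = 2*H*(6 + H))
O(p, N) = -3 + (-4 + 2*p)*(2 + 2*p)/2 (O(p, N) = -3 + (2*((p + p) - 4)*(6 + ((p + p) - 4)))/4 = -3 + (2*(2*p - 4)*(6 + (2*p - 4)))/4 = -3 + (2*(-4 + 2*p)*(6 + (-4 + 2*p)))/4 = -3 + (2*(-4 + 2*p)*(2 + 2*p))/4 = -3 + (-4 + 2*p)*(2 + 2*p)/2)
(-107 + 140)*O(5, W(-2)) = (-107 + 140)*(-3 + 2*(1 + 5)*(-2 + 5)) = 33*(-3 + 2*6*3) = 33*(-3 + 36) = 33*33 = 1089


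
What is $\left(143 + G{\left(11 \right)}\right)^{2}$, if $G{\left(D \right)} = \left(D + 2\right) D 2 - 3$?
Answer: $181476$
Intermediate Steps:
$G{\left(D \right)} = -3 + 2 D \left(2 + D\right)$ ($G{\left(D \right)} = \left(2 + D\right) D 2 - 3 = D \left(2 + D\right) 2 - 3 = 2 D \left(2 + D\right) - 3 = -3 + 2 D \left(2 + D\right)$)
$\left(143 + G{\left(11 \right)}\right)^{2} = \left(143 + \left(-3 + 2 \cdot 11^{2} + 4 \cdot 11\right)\right)^{2} = \left(143 + \left(-3 + 2 \cdot 121 + 44\right)\right)^{2} = \left(143 + \left(-3 + 242 + 44\right)\right)^{2} = \left(143 + 283\right)^{2} = 426^{2} = 181476$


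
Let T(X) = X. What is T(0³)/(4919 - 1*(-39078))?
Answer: 0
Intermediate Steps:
T(0³)/(4919 - 1*(-39078)) = 0³/(4919 - 1*(-39078)) = 0/(4919 + 39078) = 0/43997 = 0*(1/43997) = 0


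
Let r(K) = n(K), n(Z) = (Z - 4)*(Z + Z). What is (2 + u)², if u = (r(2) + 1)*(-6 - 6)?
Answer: 7396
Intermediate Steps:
n(Z) = 2*Z*(-4 + Z) (n(Z) = (-4 + Z)*(2*Z) = 2*Z*(-4 + Z))
r(K) = 2*K*(-4 + K)
u = 84 (u = (2*2*(-4 + 2) + 1)*(-6 - 6) = (2*2*(-2) + 1)*(-12) = (-8 + 1)*(-12) = -7*(-12) = 84)
(2 + u)² = (2 + 84)² = 86² = 7396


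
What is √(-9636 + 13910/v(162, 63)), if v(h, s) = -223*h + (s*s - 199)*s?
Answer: 31*I*√2823954689/16782 ≈ 98.163*I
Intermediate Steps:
v(h, s) = -223*h + s*(-199 + s²) (v(h, s) = -223*h + (s² - 199)*s = -223*h + (-199 + s²)*s = -223*h + s*(-199 + s²))
√(-9636 + 13910/v(162, 63)) = √(-9636 + 13910/(63³ - 223*162 - 199*63)) = √(-9636 + 13910/(250047 - 36126 - 12537)) = √(-9636 + 13910/201384) = √(-9636 + 13910*(1/201384)) = √(-9636 + 6955/100692) = √(-970261157/100692) = 31*I*√2823954689/16782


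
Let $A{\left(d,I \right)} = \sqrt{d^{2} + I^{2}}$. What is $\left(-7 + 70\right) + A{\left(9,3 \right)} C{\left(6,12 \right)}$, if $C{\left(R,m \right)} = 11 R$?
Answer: $63 + 198 \sqrt{10} \approx 689.13$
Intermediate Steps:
$A{\left(d,I \right)} = \sqrt{I^{2} + d^{2}}$
$\left(-7 + 70\right) + A{\left(9,3 \right)} C{\left(6,12 \right)} = \left(-7 + 70\right) + \sqrt{3^{2} + 9^{2}} \cdot 11 \cdot 6 = 63 + \sqrt{9 + 81} \cdot 66 = 63 + \sqrt{90} \cdot 66 = 63 + 3 \sqrt{10} \cdot 66 = 63 + 198 \sqrt{10}$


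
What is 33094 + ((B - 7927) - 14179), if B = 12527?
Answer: 23515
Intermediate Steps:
33094 + ((B - 7927) - 14179) = 33094 + ((12527 - 7927) - 14179) = 33094 + (4600 - 14179) = 33094 - 9579 = 23515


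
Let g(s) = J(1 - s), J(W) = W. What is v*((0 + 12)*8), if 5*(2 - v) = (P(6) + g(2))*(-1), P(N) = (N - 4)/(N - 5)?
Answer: 1056/5 ≈ 211.20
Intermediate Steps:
P(N) = (-4 + N)/(-5 + N)
g(s) = 1 - s
v = 11/5 (v = 2 - ((-4 + 6)/(-5 + 6) + (1 - 1*2))*(-1)/5 = 2 - (2/1 + (1 - 2))*(-1)/5 = 2 - (1*2 - 1)*(-1)/5 = 2 - (2 - 1)*(-1)/5 = 2 - (-1)/5 = 2 - 1/5*(-1) = 2 + 1/5 = 11/5 ≈ 2.2000)
v*((0 + 12)*8) = 11*((0 + 12)*8)/5 = 11*(12*8)/5 = (11/5)*96 = 1056/5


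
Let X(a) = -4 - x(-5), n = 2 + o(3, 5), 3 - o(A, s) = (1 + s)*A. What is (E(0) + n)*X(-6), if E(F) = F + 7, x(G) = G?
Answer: -6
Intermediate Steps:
o(A, s) = 3 - A*(1 + s) (o(A, s) = 3 - (1 + s)*A = 3 - A*(1 + s))
E(F) = 7 + F
n = -13 (n = 2 + (3 - 1*3 - 1*3*5) = 2 + (3 - 3 - 15) = 2 - 15 = -13)
X(a) = 1 (X(a) = -4 - 1*(-5) = -4 + 5 = 1)
(E(0) + n)*X(-6) = ((7 + 0) - 13)*1 = (7 - 13)*1 = -6*1 = -6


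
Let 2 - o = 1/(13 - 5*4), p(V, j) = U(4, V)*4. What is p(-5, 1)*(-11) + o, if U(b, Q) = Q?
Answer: 1555/7 ≈ 222.14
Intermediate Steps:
p(V, j) = 4*V (p(V, j) = V*4 = 4*V)
o = 15/7 (o = 2 - 1/(13 - 5*4) = 2 - 1/(13 - 20) = 2 - 1/(-7) = 2 - 1*(-1/7) = 2 + 1/7 = 15/7 ≈ 2.1429)
p(-5, 1)*(-11) + o = (4*(-5))*(-11) + 15/7 = -20*(-11) + 15/7 = 220 + 15/7 = 1555/7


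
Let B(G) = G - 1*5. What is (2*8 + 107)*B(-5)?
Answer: -1230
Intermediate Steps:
B(G) = -5 + G (B(G) = G - 5 = -5 + G)
(2*8 + 107)*B(-5) = (2*8 + 107)*(-5 - 5) = (16 + 107)*(-10) = 123*(-10) = -1230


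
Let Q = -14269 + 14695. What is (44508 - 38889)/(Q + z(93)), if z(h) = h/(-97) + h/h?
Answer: 545043/41326 ≈ 13.189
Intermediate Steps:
z(h) = 1 - h/97 (z(h) = h*(-1/97) + 1 = -h/97 + 1 = 1 - h/97)
Q = 426
(44508 - 38889)/(Q + z(93)) = (44508 - 38889)/(426 + (1 - 1/97*93)) = 5619/(426 + (1 - 93/97)) = 5619/(426 + 4/97) = 5619/(41326/97) = 5619*(97/41326) = 545043/41326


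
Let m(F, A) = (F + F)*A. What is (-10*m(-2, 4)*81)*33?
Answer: 427680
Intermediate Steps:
m(F, A) = 2*A*F (m(F, A) = (2*F)*A = 2*A*F)
(-10*m(-2, 4)*81)*33 = (-20*4*(-2)*81)*33 = (-10*(-16)*81)*33 = (160*81)*33 = 12960*33 = 427680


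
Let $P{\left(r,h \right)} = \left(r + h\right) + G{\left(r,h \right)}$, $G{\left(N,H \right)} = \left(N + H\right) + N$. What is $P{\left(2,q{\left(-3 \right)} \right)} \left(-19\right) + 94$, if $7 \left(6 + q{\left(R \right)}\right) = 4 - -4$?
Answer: $\frac{1152}{7} \approx 164.57$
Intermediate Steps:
$G{\left(N,H \right)} = H + 2 N$ ($G{\left(N,H \right)} = \left(H + N\right) + N = H + 2 N$)
$q{\left(R \right)} = - \frac{34}{7}$ ($q{\left(R \right)} = -6 + \frac{4 - -4}{7} = -6 + \frac{4 + 4}{7} = -6 + \frac{1}{7} \cdot 8 = -6 + \frac{8}{7} = - \frac{34}{7}$)
$P{\left(r,h \right)} = 2 h + 3 r$ ($P{\left(r,h \right)} = \left(r + h\right) + \left(h + 2 r\right) = \left(h + r\right) + \left(h + 2 r\right) = 2 h + 3 r$)
$P{\left(2,q{\left(-3 \right)} \right)} \left(-19\right) + 94 = \left(2 \left(- \frac{34}{7}\right) + 3 \cdot 2\right) \left(-19\right) + 94 = \left(- \frac{68}{7} + 6\right) \left(-19\right) + 94 = \left(- \frac{26}{7}\right) \left(-19\right) + 94 = \frac{494}{7} + 94 = \frac{1152}{7}$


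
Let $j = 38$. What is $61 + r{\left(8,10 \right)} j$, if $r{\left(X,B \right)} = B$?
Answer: $441$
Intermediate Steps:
$61 + r{\left(8,10 \right)} j = 61 + 10 \cdot 38 = 61 + 380 = 441$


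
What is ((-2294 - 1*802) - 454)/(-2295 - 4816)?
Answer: 3550/7111 ≈ 0.49923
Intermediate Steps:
((-2294 - 1*802) - 454)/(-2295 - 4816) = ((-2294 - 802) - 454)/(-7111) = (-3096 - 454)*(-1/7111) = -3550*(-1/7111) = 3550/7111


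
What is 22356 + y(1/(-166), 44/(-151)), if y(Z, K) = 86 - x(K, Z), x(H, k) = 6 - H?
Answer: 3387792/151 ≈ 22436.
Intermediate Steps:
y(Z, K) = 80 + K (y(Z, K) = 86 - (6 - K) = 86 + (-6 + K) = 80 + K)
22356 + y(1/(-166), 44/(-151)) = 22356 + (80 + 44/(-151)) = 22356 + (80 + 44*(-1/151)) = 22356 + (80 - 44/151) = 22356 + 12036/151 = 3387792/151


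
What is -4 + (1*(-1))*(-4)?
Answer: 0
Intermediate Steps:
-4 + (1*(-1))*(-4) = -4 - 1*(-4) = -4 + 4 = 0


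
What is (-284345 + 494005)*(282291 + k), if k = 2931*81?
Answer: 108960721320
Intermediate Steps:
k = 237411
(-284345 + 494005)*(282291 + k) = (-284345 + 494005)*(282291 + 237411) = 209660*519702 = 108960721320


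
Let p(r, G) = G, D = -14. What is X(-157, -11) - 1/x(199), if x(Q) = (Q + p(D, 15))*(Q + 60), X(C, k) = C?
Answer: -8701883/55426 ≈ -157.00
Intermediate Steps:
x(Q) = (15 + Q)*(60 + Q) (x(Q) = (Q + 15)*(Q + 60) = (15 + Q)*(60 + Q))
X(-157, -11) - 1/x(199) = -157 - 1/(900 + 199**2 + 75*199) = -157 - 1/(900 + 39601 + 14925) = -157 - 1/55426 = -8701883/55426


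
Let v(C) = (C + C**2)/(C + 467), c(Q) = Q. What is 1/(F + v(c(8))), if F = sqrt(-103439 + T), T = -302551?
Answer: 1900/5088972163 - 225625*I*sqrt(45110)/30533832978 ≈ 3.7336e-7 - 0.0015694*I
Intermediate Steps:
v(C) = (C + C**2)/(467 + C)
F = 3*I*sqrt(45110) (F = sqrt(-103439 - 302551) = sqrt(-405990) = 3*I*sqrt(45110) ≈ 637.17*I)
1/(F + v(c(8))) = 1/(3*I*sqrt(45110) + 8*(1 + 8)/(467 + 8)) = 1/(3*I*sqrt(45110) + 8*9/475) = 1/(3*I*sqrt(45110) + 8*(1/475)*9) = 1/(3*I*sqrt(45110) + 72/475) = 1/(72/475 + 3*I*sqrt(45110))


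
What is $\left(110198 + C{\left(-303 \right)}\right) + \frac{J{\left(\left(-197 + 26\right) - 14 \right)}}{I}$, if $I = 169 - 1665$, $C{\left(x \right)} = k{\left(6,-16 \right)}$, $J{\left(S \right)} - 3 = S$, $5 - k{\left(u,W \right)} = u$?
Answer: $\frac{82427447}{748} \approx 1.102 \cdot 10^{5}$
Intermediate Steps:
$k{\left(u,W \right)} = 5 - u$
$J{\left(S \right)} = 3 + S$
$C{\left(x \right)} = -1$ ($C{\left(x \right)} = 5 - 6 = -1$)
$I = -1496$ ($I = 169 - 1665 = -1496$)
$\left(110198 + C{\left(-303 \right)}\right) + \frac{J{\left(\left(-197 + 26\right) - 14 \right)}}{I} = \left(110198 - 1\right) + \frac{3 + \left(\left(-197 + 26\right) - 14\right)}{-1496} = 110197 + \left(3 - 185\right) \left(- \frac{1}{1496}\right) = 110197 - - \frac{91}{748} = 110197 + \frac{91}{748} = \frac{82427447}{748}$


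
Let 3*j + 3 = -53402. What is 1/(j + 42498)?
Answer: 3/74089 ≈ 4.0492e-5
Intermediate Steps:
j = -53405/3 (j = -1 + (⅓)*(-53402) = -1 - 53402/3 = -53405/3 ≈ -17802.)
1/(j + 42498) = 1/(-53405/3 + 42498) = 1/(74089/3) = 3/74089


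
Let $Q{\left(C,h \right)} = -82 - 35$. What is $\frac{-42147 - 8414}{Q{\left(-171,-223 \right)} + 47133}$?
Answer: $- \frac{50561}{47016} \approx -1.0754$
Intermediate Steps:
$Q{\left(C,h \right)} = -117$ ($Q{\left(C,h \right)} = -82 - 35 = -117$)
$\frac{-42147 - 8414}{Q{\left(-171,-223 \right)} + 47133} = \frac{-42147 - 8414}{-117 + 47133} = - \frac{50561}{47016}$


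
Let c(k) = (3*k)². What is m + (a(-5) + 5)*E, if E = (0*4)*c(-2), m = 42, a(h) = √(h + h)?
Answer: 42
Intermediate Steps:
a(h) = √2*√h (a(h) = √(2*h) = √2*√h)
c(k) = 9*k²
E = 0 (E = (0*4)*(9*(-2)²) = 0*(9*4) = 0*36 = 0)
m + (a(-5) + 5)*E = 42 + (√2*√(-5) + 5)*0 = 42 + (√2*(I*√5) + 5)*0 = 42 + (I*√10 + 5)*0 = 42 + (5 + I*√10)*0 = 42 + 0 = 42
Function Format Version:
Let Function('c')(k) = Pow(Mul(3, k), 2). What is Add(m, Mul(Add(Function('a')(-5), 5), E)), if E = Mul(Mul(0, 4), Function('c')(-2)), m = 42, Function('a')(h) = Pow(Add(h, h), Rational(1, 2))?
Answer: 42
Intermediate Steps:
Function('a')(h) = Mul(Pow(2, Rational(1, 2)), Pow(h, Rational(1, 2))) (Function('a')(h) = Pow(Mul(2, h), Rational(1, 2)) = Mul(Pow(2, Rational(1, 2)), Pow(h, Rational(1, 2))))
Function('c')(k) = Mul(9, Pow(k, 2))
E = 0 (E = Mul(Mul(0, 4), Mul(9, Pow(-2, 2))) = Mul(0, Mul(9, 4)) = Mul(0, 36) = 0)
Add(m, Mul(Add(Function('a')(-5), 5), E)) = Add(42, Mul(Add(Mul(Pow(2, Rational(1, 2)), Pow(-5, Rational(1, 2))), 5), 0)) = Add(42, Mul(Add(Mul(Pow(2, Rational(1, 2)), Mul(I, Pow(5, Rational(1, 2)))), 5), 0)) = Add(42, Mul(Add(Mul(I, Pow(10, Rational(1, 2))), 5), 0)) = Add(42, Mul(Add(5, Mul(I, Pow(10, Rational(1, 2)))), 0)) = Add(42, 0) = 42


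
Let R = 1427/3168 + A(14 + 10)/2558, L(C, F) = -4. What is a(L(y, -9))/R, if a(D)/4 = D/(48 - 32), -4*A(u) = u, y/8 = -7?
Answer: -4051872/1815629 ≈ -2.2317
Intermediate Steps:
y = -56 (y = 8*(-7) = -56)
A(u) = -u/4
R = 1815629/4051872 (R = 1427/3168 - (14 + 10)/4/2558 = 1427*(1/3168) - 1/4*24*(1/2558) = 1427/3168 - 6*1/2558 = 1427/3168 - 3/1279 = 1815629/4051872 ≈ 0.44810)
a(D) = D/4 (a(D) = 4*(D/(48 - 32)) = 4*(D/16) = D/4)
a(L(y, -9))/R = ((1/4)*(-4))/(1815629/4051872) = -1*4051872/1815629 = -4051872/1815629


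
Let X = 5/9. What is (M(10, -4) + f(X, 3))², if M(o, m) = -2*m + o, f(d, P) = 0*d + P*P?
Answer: 729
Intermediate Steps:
X = 5/9 (X = 5*(⅑) = 5/9 ≈ 0.55556)
f(d, P) = P² (f(d, P) = 0 + P² = P²)
M(o, m) = o - 2*m
(M(10, -4) + f(X, 3))² = ((10 - 2*(-4)) + 3²)² = ((10 + 8) + 9)² = (18 + 9)² = 27² = 729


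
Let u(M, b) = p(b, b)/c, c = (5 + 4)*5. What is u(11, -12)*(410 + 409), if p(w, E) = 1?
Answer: 91/5 ≈ 18.200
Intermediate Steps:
c = 45 (c = 9*5 = 45)
u(M, b) = 1/45
u(11, -12)*(410 + 409) = (410 + 409)/45 = (1/45)*819 = 91/5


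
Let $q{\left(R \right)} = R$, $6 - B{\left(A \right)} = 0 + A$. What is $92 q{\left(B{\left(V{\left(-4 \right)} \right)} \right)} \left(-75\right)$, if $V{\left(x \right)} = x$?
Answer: $-69000$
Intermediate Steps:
$B{\left(A \right)} = 6 - A$ ($B{\left(A \right)} = 6 - \left(0 + A\right) = 6 - A$)
$92 q{\left(B{\left(V{\left(-4 \right)} \right)} \right)} \left(-75\right) = 92 \left(6 - -4\right) \left(-75\right) = 92 \left(6 + 4\right) \left(-75\right) = 92 \cdot 10 \left(-75\right) = 920 \left(-75\right) = -69000$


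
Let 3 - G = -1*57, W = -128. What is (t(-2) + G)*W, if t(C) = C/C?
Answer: -7808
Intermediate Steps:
t(C) = 1
G = 60 (G = 3 - (-1)*57 = 3 - 1*(-57) = 3 + 57 = 60)
(t(-2) + G)*W = (1 + 60)*(-128) = 61*(-128) = -7808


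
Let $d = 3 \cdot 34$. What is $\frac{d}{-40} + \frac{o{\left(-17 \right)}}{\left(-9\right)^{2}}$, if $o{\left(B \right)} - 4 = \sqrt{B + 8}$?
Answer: $- \frac{4051}{1620} + \frac{i}{27} \approx -2.5006 + 0.037037 i$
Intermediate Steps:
$o{\left(B \right)} = 4 + \sqrt{8 + B}$ ($o{\left(B \right)} = 4 + \sqrt{B + 8} = 4 + \sqrt{8 + B}$)
$d = 102$
$\frac{d}{-40} + \frac{o{\left(-17 \right)}}{\left(-9\right)^{2}} = \frac{102}{-40} + \frac{4 + \sqrt{8 - 17}}{\left(-9\right)^{2}} = 102 \left(- \frac{1}{40}\right) + \frac{4 + \sqrt{-9}}{81} = - \frac{51}{20} + \left(4 + 3 i\right) \frac{1}{81} = - \frac{51}{20} + \left(\frac{4}{81} + \frac{i}{27}\right) = - \frac{4051}{1620} + \frac{i}{27}$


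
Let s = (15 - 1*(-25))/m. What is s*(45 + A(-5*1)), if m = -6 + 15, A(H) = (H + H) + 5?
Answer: 1600/9 ≈ 177.78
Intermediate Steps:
A(H) = 5 + 2*H (A(H) = 2*H + 5 = 5 + 2*H)
m = 9
s = 40/9 (s = (15 - 1*(-25))/9 = (15 + 25)*(1/9) = 40*(1/9) = 40/9 ≈ 4.4444)
s*(45 + A(-5*1)) = 40*(45 + (5 + 2*(-5*1)))/9 = 40*(45 + (5 + 2*(-5)))/9 = 40*(45 + (5 - 10))/9 = 40*(45 - 5)/9 = (40/9)*40 = 1600/9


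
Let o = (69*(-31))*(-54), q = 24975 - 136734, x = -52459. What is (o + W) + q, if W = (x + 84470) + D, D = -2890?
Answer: 32868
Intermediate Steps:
q = -111759
o = 115506 (o = -2139*(-54) = 115506)
W = 29121 (W = (-52459 + 84470) - 2890 = 32011 - 2890 = 29121)
(o + W) + q = (115506 + 29121) - 111759 = 144627 - 111759 = 32868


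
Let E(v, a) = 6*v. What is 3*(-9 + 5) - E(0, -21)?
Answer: -12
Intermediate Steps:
3*(-9 + 5) - E(0, -21) = 3*(-9 + 5) - 6*0 = 3*(-4) - 1*0 = -12 + 0 = -12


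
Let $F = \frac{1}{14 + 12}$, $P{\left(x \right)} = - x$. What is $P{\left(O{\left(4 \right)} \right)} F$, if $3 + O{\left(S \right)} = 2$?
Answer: $\frac{1}{26} \approx 0.038462$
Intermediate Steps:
$O{\left(S \right)} = -1$ ($O{\left(S \right)} = -3 + 2 = -1$)
$F = \frac{1}{26} \approx 0.038462$
$P{\left(O{\left(4 \right)} \right)} F = \left(-1\right) \left(-1\right) \frac{1}{26} = 1 \cdot \frac{1}{26} = \frac{1}{26}$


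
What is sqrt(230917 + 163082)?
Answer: sqrt(393999) ≈ 627.69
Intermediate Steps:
sqrt(230917 + 163082) = sqrt(393999)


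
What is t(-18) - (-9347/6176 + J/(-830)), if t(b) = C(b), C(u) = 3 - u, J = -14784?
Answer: 12049853/2563040 ≈ 4.7014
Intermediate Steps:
t(b) = 3 - b
t(-18) - (-9347/6176 + J/(-830)) = (3 - 1*(-18)) - (-9347/6176 - 14784/(-830)) = (3 + 18) - (-9347*1/6176 - 14784*(-1/830)) = 21 - (-9347/6176 + 7392/415) = 21 - 1*41773987/2563040 = 21 - 41773987/2563040 = 12049853/2563040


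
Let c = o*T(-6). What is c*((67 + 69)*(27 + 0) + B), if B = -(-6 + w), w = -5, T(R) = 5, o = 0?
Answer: 0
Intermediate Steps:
c = 0 (c = 0*5 = 0)
B = 11 (B = -(-6 - 5) = -1*(-11) = 11)
c*((67 + 69)*(27 + 0) + B) = 0*((67 + 69)*(27 + 0) + 11) = 0*(136*27 + 11) = 0*(3672 + 11) = 0*3683 = 0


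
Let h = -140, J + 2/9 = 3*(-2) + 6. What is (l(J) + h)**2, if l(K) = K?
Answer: 1592644/81 ≈ 19662.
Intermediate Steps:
J = -2/9 (J = -2/9 + (3*(-2) + 6) = -2/9 + (-6 + 6) = -2/9 + 0 = -2/9 ≈ -0.22222)
(l(J) + h)**2 = (-2/9 - 140)**2 = (-1262/9)**2 = 1592644/81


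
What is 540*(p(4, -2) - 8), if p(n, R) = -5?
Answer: -7020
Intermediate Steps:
540*(p(4, -2) - 8) = 540*(-5 - 8) = 540*(-13) = -7020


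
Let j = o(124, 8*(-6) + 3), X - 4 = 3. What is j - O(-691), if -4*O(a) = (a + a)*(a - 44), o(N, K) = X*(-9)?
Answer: 507759/2 ≈ 2.5388e+5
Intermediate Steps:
X = 7 (X = 4 + 3 = 7)
o(N, K) = -63 (o(N, K) = 7*(-9) = -63)
O(a) = -a*(-44 + a)/2 (O(a) = -(a + a)*(a - 44)/4 = -2*a*(-44 + a)/4 = -a*(-44 + a)/2)
j = -63
j - O(-691) = -63 - (-691)*(44 - 1*(-691))/2 = -63 - (-691)*(44 + 691)/2 = -63 - (-691)*735/2 = -63 - 1*(-507885/2) = -63 + 507885/2 = 507759/2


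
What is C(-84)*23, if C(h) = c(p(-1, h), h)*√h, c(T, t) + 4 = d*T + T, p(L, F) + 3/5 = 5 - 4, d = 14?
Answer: 92*I*√21 ≈ 421.6*I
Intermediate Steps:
p(L, F) = ⅖ (p(L, F) = -⅗ + (5 - 4) = -⅗ + 1 = ⅖)
c(T, t) = -4 + 15*T (c(T, t) = -4 + (14*T + T) = -4 + 15*T)
C(h) = 2*√h (C(h) = (-4 + 15*(⅖))*√h = (-4 + 6)*√h = 2*√h)
C(-84)*23 = (2*√(-84))*23 = (2*(2*I*√21))*23 = (4*I*√21)*23 = 92*I*√21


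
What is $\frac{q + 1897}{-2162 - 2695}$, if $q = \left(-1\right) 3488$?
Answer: $\frac{1591}{4857} \approx 0.32757$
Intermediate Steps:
$q = -3488$
$\frac{q + 1897}{-2162 - 2695} = \frac{-3488 + 1897}{-2162 - 2695} = - \frac{1591}{-4857} = \left(-1591\right) \left(- \frac{1}{4857}\right) = \frac{1591}{4857}$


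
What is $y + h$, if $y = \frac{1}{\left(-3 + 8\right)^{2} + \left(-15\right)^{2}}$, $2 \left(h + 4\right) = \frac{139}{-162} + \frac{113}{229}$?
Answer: $- \frac{38751527}{9274500} \approx -4.1783$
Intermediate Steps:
$h = - \frac{310309}{74196}$ ($h = -4 + \frac{\frac{139}{-162} + \frac{113}{229}}{2} = -4 + \frac{139 \left(- \frac{1}{162}\right) + 113 \cdot \frac{1}{229}}{2} = -4 + \frac{- \frac{139}{162} + \frac{113}{229}}{2} = -4 + \frac{1}{2} \left(- \frac{13525}{37098}\right) = -4 - \frac{13525}{74196} = - \frac{310309}{74196} \approx -4.1823$)
$y = \frac{1}{250}$ ($y = \frac{1}{5^{2} + 225} = \frac{1}{25 + 225} = \frac{1}{250} \approx 0.004$)
$y + h = \frac{1}{250} - \frac{310309}{74196} = - \frac{38751527}{9274500}$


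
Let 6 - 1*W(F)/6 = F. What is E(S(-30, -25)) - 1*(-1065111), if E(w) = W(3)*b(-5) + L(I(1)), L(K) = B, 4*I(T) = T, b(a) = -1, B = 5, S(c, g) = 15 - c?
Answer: 1065098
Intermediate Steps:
W(F) = 36 - 6*F
I(T) = T/4
L(K) = 5
E(w) = -13 (E(w) = (36 - 6*3)*(-1) + 5 = (36 - 18)*(-1) + 5 = 18*(-1) + 5 = -18 + 5 = -13)
E(S(-30, -25)) - 1*(-1065111) = -13 - 1*(-1065111) = -13 + 1065111 = 1065098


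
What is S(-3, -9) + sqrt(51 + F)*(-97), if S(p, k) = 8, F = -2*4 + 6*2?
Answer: 8 - 97*sqrt(55) ≈ -711.37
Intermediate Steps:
F = 4 (F = -8 + 12 = 4)
S(-3, -9) + sqrt(51 + F)*(-97) = 8 + sqrt(51 + 4)*(-97) = 8 + sqrt(55)*(-97) = 8 - 97*sqrt(55)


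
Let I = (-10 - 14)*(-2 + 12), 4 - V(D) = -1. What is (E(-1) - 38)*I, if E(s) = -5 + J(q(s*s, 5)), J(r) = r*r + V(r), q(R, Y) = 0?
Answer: 9120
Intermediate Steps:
V(D) = 5 (V(D) = 4 - 1*(-1) = 4 + 1 = 5)
J(r) = 5 + r**2 (J(r) = r*r + 5 = r**2 + 5 = 5 + r**2)
E(s) = 0 (E(s) = -5 + (5 + 0**2) = -5 + (5 + 0) = -5 + 5 = 0)
I = -240 (I = -24*10 = -240)
(E(-1) - 38)*I = (0 - 38)*(-240) = -38*(-240) = 9120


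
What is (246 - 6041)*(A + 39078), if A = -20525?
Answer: -107514635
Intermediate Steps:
(246 - 6041)*(A + 39078) = (246 - 6041)*(-20525 + 39078) = -5795*18553 = -107514635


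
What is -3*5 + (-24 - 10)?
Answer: -49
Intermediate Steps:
-3*5 + (-24 - 10) = -15 - 34 = -49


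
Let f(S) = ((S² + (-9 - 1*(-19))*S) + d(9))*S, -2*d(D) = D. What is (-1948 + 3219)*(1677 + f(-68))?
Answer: -338351639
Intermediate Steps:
d(D) = -D/2
f(S) = S*(-9/2 + S² + 10*S) (f(S) = ((S² + (-9 - 1*(-19))*S) - ½*9)*S = ((S² + (-9 + 19)*S) - 9/2)*S = ((S² + 10*S) - 9/2)*S = (-9/2 + S² + 10*S)*S = S*(-9/2 + S² + 10*S))
(-1948 + 3219)*(1677 + f(-68)) = (-1948 + 3219)*(1677 + (½)*(-68)*(-9 + 2*(-68)² + 20*(-68))) = 1271*(1677 + (½)*(-68)*(-9 + 2*4624 - 1360)) = 1271*(1677 + (½)*(-68)*(-9 + 9248 - 1360)) = 1271*(1677 + (½)*(-68)*7879) = 1271*(1677 - 267886) = 1271*(-266209) = -338351639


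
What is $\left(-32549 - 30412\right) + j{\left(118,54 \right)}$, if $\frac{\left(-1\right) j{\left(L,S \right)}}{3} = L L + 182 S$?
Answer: $-134217$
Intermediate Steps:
$j{\left(L,S \right)} = - 546 S - 3 L^{2}$ ($j{\left(L,S \right)} = - 3 \left(L L + 182 S\right) = - 3 \left(L^{2} + 182 S\right) = - 546 S - 3 L^{2}$)
$\left(-32549 - 30412\right) + j{\left(118,54 \right)} = \left(-32549 - 30412\right) - \left(29484 + 3 \cdot 118^{2}\right) = -62961 - 71256 = -134217$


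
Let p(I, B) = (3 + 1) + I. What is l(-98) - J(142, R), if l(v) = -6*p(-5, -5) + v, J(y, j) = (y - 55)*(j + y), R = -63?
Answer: -6965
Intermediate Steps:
J(y, j) = (-55 + y)*(j + y)
p(I, B) = 4 + I
l(v) = 6 + v (l(v) = -6*(4 - 5) + v = -6*(-1) + v = 6 + v)
l(-98) - J(142, R) = (6 - 98) - (142² - 55*(-63) - 55*142 - 63*142) = -92 - (20164 + 3465 - 7810 - 8946) = -92 - 1*6873 = -92 - 6873 = -6965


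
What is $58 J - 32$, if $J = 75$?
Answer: $4318$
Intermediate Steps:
$58 J - 32 = 58 \cdot 75 - 32 = 4350 - 32 = 4318$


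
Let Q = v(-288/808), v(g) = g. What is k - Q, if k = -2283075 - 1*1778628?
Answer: -410231967/101 ≈ -4.0617e+6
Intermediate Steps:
k = -4061703 (k = -2283075 - 1778628 = -4061703)
Q = -36/101 (Q = -288/808 = -288*1/808 = -36/101 ≈ -0.35644)
k - Q = -4061703 - 1*(-36/101) = -4061703 + 36/101 = -410231967/101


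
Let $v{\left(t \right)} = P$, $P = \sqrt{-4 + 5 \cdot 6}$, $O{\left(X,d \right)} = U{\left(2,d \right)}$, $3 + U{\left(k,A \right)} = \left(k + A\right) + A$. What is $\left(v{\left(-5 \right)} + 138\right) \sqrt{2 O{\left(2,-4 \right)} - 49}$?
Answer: $i \sqrt{67} \left(138 + \sqrt{26}\right) \approx 1171.3 i$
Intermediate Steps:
$U{\left(k,A \right)} = -3 + k + 2 A$ ($U{\left(k,A \right)} = -3 + \left(\left(k + A\right) + A\right) = -3 + \left(\left(A + k\right) + A\right) = -3 + \left(k + 2 A\right) = -3 + k + 2 A$)
$O{\left(X,d \right)} = -1 + 2 d$ ($O{\left(X,d \right)} = -3 + 2 + 2 d = -1 + 2 d$)
$P = \sqrt{26}$ ($P = \sqrt{-4 + 30} = \sqrt{26} \approx 5.099$)
$v{\left(t \right)} = \sqrt{26}$
$\left(v{\left(-5 \right)} + 138\right) \sqrt{2 O{\left(2,-4 \right)} - 49} = \left(\sqrt{26} + 138\right) \sqrt{2 \left(-1 + 2 \left(-4\right)\right) - 49} = \left(138 + \sqrt{26}\right) \sqrt{2 \left(-1 - 8\right) - 49} = \left(138 + \sqrt{26}\right) \sqrt{2 \left(-9\right) - 49} = \left(138 + \sqrt{26}\right) \sqrt{-18 - 49} = \left(138 + \sqrt{26}\right) \sqrt{-67} = \left(138 + \sqrt{26}\right) i \sqrt{67} = i \sqrt{67} \left(138 + \sqrt{26}\right)$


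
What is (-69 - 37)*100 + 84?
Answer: -10516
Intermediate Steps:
(-69 - 37)*100 + 84 = -106*100 + 84 = -10600 + 84 = -10516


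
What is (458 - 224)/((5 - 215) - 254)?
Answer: -117/232 ≈ -0.50431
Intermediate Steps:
(458 - 224)/((5 - 215) - 254) = 234/(-210 - 254) = 234/(-464) = 234*(-1/464) = -117/232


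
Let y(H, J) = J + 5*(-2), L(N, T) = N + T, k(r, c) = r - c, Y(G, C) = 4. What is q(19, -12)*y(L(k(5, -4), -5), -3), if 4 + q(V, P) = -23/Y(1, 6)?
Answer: 507/4 ≈ 126.75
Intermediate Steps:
q(V, P) = -39/4 (q(V, P) = -4 - 23/4 = -39/4)
y(H, J) = -10 + J (y(H, J) = J - 10 = -10 + J)
q(19, -12)*y(L(k(5, -4), -5), -3) = -39*(-10 - 3)/4 = -39/4*(-13) = 507/4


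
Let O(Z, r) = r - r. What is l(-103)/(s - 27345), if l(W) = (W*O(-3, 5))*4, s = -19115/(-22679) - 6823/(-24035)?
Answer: 0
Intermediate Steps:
O(Z, r) = 0
s = 614167842/545089765 (s = -19115*(-1/22679) - 6823*(-1/24035) = 19115/22679 + 6823/24035 = 614167842/545089765 ≈ 1.1267)
l(W) = 0 (l(W) = (W*0)*4 = 0*4 = 0)
l(-103)/(s - 27345) = 0/(614167842/545089765 - 27345) = 0/(-14904865456083/545089765) = 0*(-545089765/14904865456083) = 0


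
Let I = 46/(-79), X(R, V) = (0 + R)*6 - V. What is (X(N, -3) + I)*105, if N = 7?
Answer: 368445/79 ≈ 4663.9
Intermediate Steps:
X(R, V) = -V + 6*R (X(R, V) = R*6 - V = 6*R - V = -V + 6*R)
I = -46/79 (I = 46*(-1/79) = -46/79 ≈ -0.58228)
(X(N, -3) + I)*105 = ((-1*(-3) + 6*7) - 46/79)*105 = ((3 + 42) - 46/79)*105 = (45 - 46/79)*105 = (3509/79)*105 = 368445/79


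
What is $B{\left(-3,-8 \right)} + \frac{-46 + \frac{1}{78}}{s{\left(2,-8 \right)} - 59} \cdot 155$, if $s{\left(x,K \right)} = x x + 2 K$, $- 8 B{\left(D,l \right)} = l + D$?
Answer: $\frac{2254399}{22152} \approx 101.77$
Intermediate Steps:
$B{\left(D,l \right)} = - \frac{D}{8} - \frac{l}{8}$ ($B{\left(D,l \right)} = - \frac{l + D}{8} = - \frac{D + l}{8} = - \frac{D}{8} - \frac{l}{8}$)
$s{\left(x,K \right)} = x^{2} + 2 K$
$B{\left(-3,-8 \right)} + \frac{-46 + \frac{1}{78}}{s{\left(2,-8 \right)} - 59} \cdot 155 = \left(\left(- \frac{1}{8}\right) \left(-3\right) - -1\right) + \frac{-46 + \frac{1}{78}}{\left(2^{2} + 2 \left(-8\right)\right) - 59} \cdot 155 = \left(\frac{3}{8} + 1\right) + \frac{-46 + \frac{1}{78}}{\left(4 - 16\right) - 59} \cdot 155 = \frac{11}{8} + - \frac{3587}{78 \left(-12 - 59\right)} 155 = \frac{11}{8} + - \frac{3587}{78 \left(-71\right)} 155 = \frac{11}{8} + \left(- \frac{3587}{78}\right) \left(- \frac{1}{71}\right) 155 = \frac{11}{8} + \frac{3587}{5538} \cdot 155 = \frac{11}{8} + \frac{555985}{5538} = \frac{2254399}{22152}$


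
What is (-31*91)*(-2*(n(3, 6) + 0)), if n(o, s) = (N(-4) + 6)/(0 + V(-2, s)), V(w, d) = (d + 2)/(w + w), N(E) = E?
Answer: -5642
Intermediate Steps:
V(w, d) = (2 + d)/(2*w) (V(w, d) = (2 + d)/((2*w)) = (2 + d)*(1/(2*w)) = (2 + d)/(2*w))
n(o, s) = 2/(-½ - s/4) (n(o, s) = (-4 + 6)/(0 + (½)*(2 + s)/(-2)) = 2/(0 + (½)*(-½)*(2 + s)) = 2/(0 + (-½ - s/4)) = 2/(-½ - s/4))
(-31*91)*(-2*(n(3, 6) + 0)) = (-31*91)*(-2*(8/(-2 - 1*6) + 0)) = -(-5642)*(8/(-2 - 6) + 0) = -(-5642)*(8/(-8) + 0) = -(-5642)*(8*(-⅛) + 0) = -(-5642)*(-1 + 0) = -(-5642)*(-1) = -2821*2 = -5642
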